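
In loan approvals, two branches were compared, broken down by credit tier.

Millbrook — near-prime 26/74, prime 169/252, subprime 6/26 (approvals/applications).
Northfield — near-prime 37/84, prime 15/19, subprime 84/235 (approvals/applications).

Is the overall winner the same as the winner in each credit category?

No

Near-prime: Millbrook 26/74 = 35.1%, Northfield 37/84 = 44.0% → Northfield
Prime: Millbrook 169/252 = 67.1%, Northfield 15/19 = 78.9% → Northfield
Subprime: Millbrook 6/26 = 23.1%, Northfield 84/235 = 35.7% → Northfield
Overall: Millbrook 201/352 = 57.1%, Northfield 136/338 = 40.2% → Millbrook
Northfield wins each credit group but Millbrook wins overall — the comparison reverses. Northfield's applications skew toward subprime, which has a lower base rate.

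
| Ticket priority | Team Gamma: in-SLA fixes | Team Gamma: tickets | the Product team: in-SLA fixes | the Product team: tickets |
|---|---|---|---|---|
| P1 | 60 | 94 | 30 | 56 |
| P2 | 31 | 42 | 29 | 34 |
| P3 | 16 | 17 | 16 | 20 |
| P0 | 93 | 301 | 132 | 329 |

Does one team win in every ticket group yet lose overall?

P1: Team Gamma 60/94 = 63.8%, the Product team 30/56 = 53.6% → Team Gamma
P2: Team Gamma 31/42 = 73.8%, the Product team 29/34 = 85.3% → the Product team
P3: Team Gamma 16/17 = 94.1%, the Product team 16/20 = 80.0% → Team Gamma
P0: Team Gamma 93/301 = 30.9%, the Product team 132/329 = 40.1% → the Product team
Overall: Team Gamma 200/454 = 44.1%, the Product team 207/439 = 47.2% → the Product team
Neither sweeps: Team Gamma wins 2 of 4 groups, the Product team wins 2. The Product team wins overall but not every group — no Simpson reversal.

No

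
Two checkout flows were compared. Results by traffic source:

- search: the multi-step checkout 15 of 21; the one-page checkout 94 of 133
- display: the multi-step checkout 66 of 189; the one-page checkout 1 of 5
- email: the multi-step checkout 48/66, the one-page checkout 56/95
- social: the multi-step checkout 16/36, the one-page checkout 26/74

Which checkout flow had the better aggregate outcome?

the one-page checkout

Search: the multi-step checkout 15/21 = 71.4%, the one-page checkout 94/133 = 70.7% → the multi-step checkout
Display: the multi-step checkout 66/189 = 34.9%, the one-page checkout 1/5 = 20.0% → the multi-step checkout
Email: the multi-step checkout 48/66 = 72.7%, the one-page checkout 56/95 = 58.9% → the multi-step checkout
Social: the multi-step checkout 16/36 = 44.4%, the one-page checkout 26/74 = 35.1% → the multi-step checkout
Overall: the multi-step checkout 145/312 = 46.5%, the one-page checkout 177/307 = 57.7% → the one-page checkout
(The multi-step checkout wins every traffic group but the one-page checkout wins overall — the multi-step checkout's sessions skew toward the low-rate display group.)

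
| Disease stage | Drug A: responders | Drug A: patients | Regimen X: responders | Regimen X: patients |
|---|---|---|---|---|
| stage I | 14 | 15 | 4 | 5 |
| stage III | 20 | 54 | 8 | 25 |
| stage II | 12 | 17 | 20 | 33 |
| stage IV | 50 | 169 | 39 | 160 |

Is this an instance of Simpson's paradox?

Stage I: Drug A 14/15 = 93.3%, Regimen X 4/5 = 80.0% → Drug A
Stage III: Drug A 20/54 = 37.0%, Regimen X 8/25 = 32.0% → Drug A
Stage II: Drug A 12/17 = 70.6%, Regimen X 20/33 = 60.6% → Drug A
Stage IV: Drug A 50/169 = 29.6%, Regimen X 39/160 = 24.4% → Drug A
Overall: Drug A 96/255 = 37.6%, Regimen X 71/223 = 31.8% → Drug A
Drug A wins overall and in every disease group — no reversal.

No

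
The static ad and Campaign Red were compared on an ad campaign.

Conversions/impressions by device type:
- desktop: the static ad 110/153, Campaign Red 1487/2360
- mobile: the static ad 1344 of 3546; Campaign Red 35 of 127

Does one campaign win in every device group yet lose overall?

Yes

Desktop: the static ad 110/153 = 71.9%, Campaign Red 1487/2360 = 63.0% → the static ad
Mobile: the static ad 1344/3546 = 37.9%, Campaign Red 35/127 = 27.6% → the static ad
Overall: the static ad 1454/3699 = 39.3%, Campaign Red 1522/2487 = 61.2% → Campaign Red
The static ad wins each device group but Campaign Red wins overall — the comparison reverses. The static ad's impressions skew toward mobile, which has a lower base rate.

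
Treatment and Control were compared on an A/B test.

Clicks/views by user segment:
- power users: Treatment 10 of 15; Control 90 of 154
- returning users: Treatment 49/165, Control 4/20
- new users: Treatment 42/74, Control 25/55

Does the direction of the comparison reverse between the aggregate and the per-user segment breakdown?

Power users: Treatment 10/15 = 66.7%, Control 90/154 = 58.4% → Treatment
Returning users: Treatment 49/165 = 29.7%, Control 4/20 = 20.0% → Treatment
New users: Treatment 42/74 = 56.8%, Control 25/55 = 45.5% → Treatment
Overall: Treatment 101/254 = 39.8%, Control 119/229 = 52.0% → Control
Treatment wins each user group but Control wins overall — the comparison reverses. Treatment's views skew toward returning users, which has a lower base rate.

Yes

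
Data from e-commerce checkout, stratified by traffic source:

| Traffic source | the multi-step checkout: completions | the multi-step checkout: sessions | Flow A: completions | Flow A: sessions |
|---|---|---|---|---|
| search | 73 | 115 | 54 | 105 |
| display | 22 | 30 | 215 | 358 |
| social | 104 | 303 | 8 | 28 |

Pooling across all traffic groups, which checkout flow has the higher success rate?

Search: the multi-step checkout 73/115 = 63.5%, Flow A 54/105 = 51.4% → the multi-step checkout
Display: the multi-step checkout 22/30 = 73.3%, Flow A 215/358 = 60.1% → the multi-step checkout
Social: the multi-step checkout 104/303 = 34.3%, Flow A 8/28 = 28.6% → the multi-step checkout
Overall: the multi-step checkout 199/448 = 44.4%, Flow A 277/491 = 56.4% → Flow A
(The multi-step checkout wins every traffic group but Flow A wins overall — the multi-step checkout's sessions skew toward the low-rate social group.)

Flow A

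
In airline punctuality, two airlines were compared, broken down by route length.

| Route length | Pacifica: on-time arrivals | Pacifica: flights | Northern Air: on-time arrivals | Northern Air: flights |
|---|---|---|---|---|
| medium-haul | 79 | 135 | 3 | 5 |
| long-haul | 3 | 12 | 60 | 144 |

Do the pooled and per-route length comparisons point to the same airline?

No

Medium-haul: Pacifica 79/135 = 58.5%, Northern Air 3/5 = 60.0% → Northern Air
Long-haul: Pacifica 3/12 = 25.0%, Northern Air 60/144 = 41.7% → Northern Air
Overall: Pacifica 82/147 = 55.8%, Northern Air 63/149 = 42.3% → Pacifica
Northern Air wins each route group but Pacifica wins overall — the comparison reverses. Northern Air's flights skew toward long-haul, which has a lower base rate.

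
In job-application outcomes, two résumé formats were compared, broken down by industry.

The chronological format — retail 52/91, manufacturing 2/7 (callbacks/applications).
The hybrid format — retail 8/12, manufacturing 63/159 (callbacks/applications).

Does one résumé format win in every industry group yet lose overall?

Retail: the chronological format 52/91 = 57.1%, the hybrid format 8/12 = 66.7% → the hybrid format
Manufacturing: the chronological format 2/7 = 28.6%, the hybrid format 63/159 = 39.6% → the hybrid format
Overall: the chronological format 54/98 = 55.1%, the hybrid format 71/171 = 41.5% → the chronological format
The hybrid format wins each industry group but the chronological format wins overall — the comparison reverses. The hybrid format's applications skew toward manufacturing, which has a lower base rate.

Yes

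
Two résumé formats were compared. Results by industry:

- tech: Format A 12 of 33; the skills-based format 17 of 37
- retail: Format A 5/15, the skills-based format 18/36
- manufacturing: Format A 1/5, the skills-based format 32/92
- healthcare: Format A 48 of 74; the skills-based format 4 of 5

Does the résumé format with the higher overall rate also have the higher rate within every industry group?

Tech: Format A 12/33 = 36.4%, the skills-based format 17/37 = 45.9% → the skills-based format
Retail: Format A 5/15 = 33.3%, the skills-based format 18/36 = 50.0% → the skills-based format
Manufacturing: Format A 1/5 = 20.0%, the skills-based format 32/92 = 34.8% → the skills-based format
Healthcare: Format A 48/74 = 64.9%, the skills-based format 4/5 = 80.0% → the skills-based format
Overall: Format A 66/127 = 52.0%, the skills-based format 71/170 = 41.8% → Format A
The skills-based format wins each industry group but Format A wins overall — the comparison reverses. The skills-based format's applications skew toward manufacturing, which has a lower base rate.

No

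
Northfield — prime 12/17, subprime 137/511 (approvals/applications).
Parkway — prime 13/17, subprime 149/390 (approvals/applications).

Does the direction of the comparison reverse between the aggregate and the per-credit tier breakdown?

Prime: Northfield 12/17 = 70.6%, Parkway 13/17 = 76.5% → Parkway
Subprime: Northfield 137/511 = 26.8%, Parkway 149/390 = 38.2% → Parkway
Overall: Northfield 149/528 = 28.2%, Parkway 162/407 = 39.8% → Parkway
Parkway wins overall and in every credit group — no reversal.

No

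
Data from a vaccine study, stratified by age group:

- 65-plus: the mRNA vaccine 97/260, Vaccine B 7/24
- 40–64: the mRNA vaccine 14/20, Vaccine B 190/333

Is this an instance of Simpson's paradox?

65-plus: the mRNA vaccine 97/260 = 37.3%, Vaccine B 7/24 = 29.2% → the mRNA vaccine
40–64: the mRNA vaccine 14/20 = 70.0%, Vaccine B 190/333 = 57.1% → the mRNA vaccine
Overall: the mRNA vaccine 111/280 = 39.6%, Vaccine B 197/357 = 55.2% → Vaccine B
The mRNA vaccine wins each age group but Vaccine B wins overall — the comparison reverses. The mRNA vaccine's recipients skew toward 65-plus, which has a lower base rate.

Yes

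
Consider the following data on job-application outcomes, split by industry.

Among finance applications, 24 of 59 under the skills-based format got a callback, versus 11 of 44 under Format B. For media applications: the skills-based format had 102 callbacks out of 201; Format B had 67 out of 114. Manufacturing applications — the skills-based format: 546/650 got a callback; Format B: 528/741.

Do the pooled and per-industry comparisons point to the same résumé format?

Finance: the skills-based format 24/59 = 40.7%, Format B 11/44 = 25.0% → the skills-based format
Media: the skills-based format 102/201 = 50.7%, Format B 67/114 = 58.8% → Format B
Manufacturing: the skills-based format 546/650 = 84.0%, Format B 528/741 = 71.3% → the skills-based format
Overall: the skills-based format 672/910 = 73.8%, Format B 606/899 = 67.4% → the skills-based format
Neither sweeps: the skills-based format wins 2 of 3 groups, Format B wins 1. The skills-based format wins overall but not every group — no Simpson reversal.

No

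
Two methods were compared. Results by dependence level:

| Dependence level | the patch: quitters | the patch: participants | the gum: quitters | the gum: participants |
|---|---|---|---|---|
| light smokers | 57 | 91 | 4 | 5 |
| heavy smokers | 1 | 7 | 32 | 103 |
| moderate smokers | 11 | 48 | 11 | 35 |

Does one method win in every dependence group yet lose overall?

Yes

Light smokers: the patch 57/91 = 62.6%, the gum 4/5 = 80.0% → the gum
Heavy smokers: the patch 1/7 = 14.3%, the gum 32/103 = 31.1% → the gum
Moderate smokers: the patch 11/48 = 22.9%, the gum 11/35 = 31.4% → the gum
Overall: the patch 69/146 = 47.3%, the gum 47/143 = 32.9% → the patch
The gum wins each dependence group but the patch wins overall — the comparison reverses. The gum's participants skew toward heavy smokers, which has a lower base rate.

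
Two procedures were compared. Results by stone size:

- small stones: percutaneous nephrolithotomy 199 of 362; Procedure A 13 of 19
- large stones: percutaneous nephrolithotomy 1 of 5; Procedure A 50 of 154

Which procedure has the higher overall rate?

percutaneous nephrolithotomy

Small stones: percutaneous nephrolithotomy 199/362 = 55.0%, Procedure A 13/19 = 68.4% → Procedure A
Large stones: percutaneous nephrolithotomy 1/5 = 20.0%, Procedure A 50/154 = 32.5% → Procedure A
Overall: percutaneous nephrolithotomy 200/367 = 54.5%, Procedure A 63/173 = 36.4% → percutaneous nephrolithotomy
(Procedure A wins every stone group but percutaneous nephrolithotomy wins overall — Procedure A's cases skew toward the low-rate large stones group.)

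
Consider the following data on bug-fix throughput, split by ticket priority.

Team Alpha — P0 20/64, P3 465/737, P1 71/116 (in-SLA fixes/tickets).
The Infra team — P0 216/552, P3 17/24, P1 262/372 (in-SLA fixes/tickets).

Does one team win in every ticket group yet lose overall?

Yes

P0: Team Alpha 20/64 = 31.2%, the Infra team 216/552 = 39.1% → the Infra team
P3: Team Alpha 465/737 = 63.1%, the Infra team 17/24 = 70.8% → the Infra team
P1: Team Alpha 71/116 = 61.2%, the Infra team 262/372 = 70.4% → the Infra team
Overall: Team Alpha 556/917 = 60.6%, the Infra team 495/948 = 52.2% → Team Alpha
The Infra team wins each ticket group but Team Alpha wins overall — the comparison reverses. The Infra team's tickets skew toward P0, which has a lower base rate.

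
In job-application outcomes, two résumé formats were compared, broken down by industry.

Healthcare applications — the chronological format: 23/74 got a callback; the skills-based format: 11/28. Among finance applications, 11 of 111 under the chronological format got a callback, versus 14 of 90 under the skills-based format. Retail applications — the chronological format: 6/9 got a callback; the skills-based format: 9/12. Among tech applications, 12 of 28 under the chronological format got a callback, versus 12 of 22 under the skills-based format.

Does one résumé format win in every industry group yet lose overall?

No

Healthcare: the chronological format 23/74 = 31.1%, the skills-based format 11/28 = 39.3% → the skills-based format
Finance: the chronological format 11/111 = 9.9%, the skills-based format 14/90 = 15.6% → the skills-based format
Retail: the chronological format 6/9 = 66.7%, the skills-based format 9/12 = 75.0% → the skills-based format
Tech: the chronological format 12/28 = 42.9%, the skills-based format 12/22 = 54.5% → the skills-based format
Overall: the chronological format 52/222 = 23.4%, the skills-based format 46/152 = 30.3% → the skills-based format
The skills-based format wins overall and in every industry group — no reversal.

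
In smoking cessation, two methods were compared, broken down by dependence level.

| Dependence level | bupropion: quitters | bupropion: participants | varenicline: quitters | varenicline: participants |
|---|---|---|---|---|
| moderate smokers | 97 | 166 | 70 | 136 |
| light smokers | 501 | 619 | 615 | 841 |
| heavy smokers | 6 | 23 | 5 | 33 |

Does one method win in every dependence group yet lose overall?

No

Moderate smokers: bupropion 97/166 = 58.4%, varenicline 70/136 = 51.5% → bupropion
Light smokers: bupropion 501/619 = 80.9%, varenicline 615/841 = 73.1% → bupropion
Heavy smokers: bupropion 6/23 = 26.1%, varenicline 5/33 = 15.2% → bupropion
Overall: bupropion 604/808 = 74.8%, varenicline 690/1010 = 68.3% → bupropion
Bupropion wins overall and in every dependence group — no reversal.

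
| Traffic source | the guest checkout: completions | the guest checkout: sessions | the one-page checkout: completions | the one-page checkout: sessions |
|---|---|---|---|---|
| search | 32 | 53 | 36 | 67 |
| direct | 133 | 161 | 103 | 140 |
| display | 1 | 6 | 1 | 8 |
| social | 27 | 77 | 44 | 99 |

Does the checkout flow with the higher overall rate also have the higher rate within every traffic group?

No

Search: the guest checkout 32/53 = 60.4%, the one-page checkout 36/67 = 53.7% → the guest checkout
Direct: the guest checkout 133/161 = 82.6%, the one-page checkout 103/140 = 73.6% → the guest checkout
Display: the guest checkout 1/6 = 16.7%, the one-page checkout 1/8 = 12.5% → the guest checkout
Social: the guest checkout 27/77 = 35.1%, the one-page checkout 44/99 = 44.4% → the one-page checkout
Overall: the guest checkout 193/297 = 65.0%, the one-page checkout 184/314 = 58.6% → the guest checkout
Neither sweeps: the guest checkout wins 3 of 4 groups, the one-page checkout wins 1. The guest checkout wins overall but not every group — no Simpson reversal.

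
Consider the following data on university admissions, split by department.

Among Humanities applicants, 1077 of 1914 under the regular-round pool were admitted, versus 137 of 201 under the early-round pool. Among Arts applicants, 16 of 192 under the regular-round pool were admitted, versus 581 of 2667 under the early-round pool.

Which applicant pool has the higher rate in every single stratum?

Humanities: the regular-round pool 1077/1914 = 56.3%, the early-round pool 137/201 = 68.2% → the early-round pool
Arts: the regular-round pool 16/192 = 8.3%, the early-round pool 581/2667 = 21.8% → the early-round pool
The early-round pool has the higher rate in both groups.

the early-round pool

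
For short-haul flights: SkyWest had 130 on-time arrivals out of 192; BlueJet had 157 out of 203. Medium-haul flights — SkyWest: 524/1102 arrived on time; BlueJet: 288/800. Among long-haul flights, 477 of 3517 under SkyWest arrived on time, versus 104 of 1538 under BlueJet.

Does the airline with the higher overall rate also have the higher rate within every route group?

Short-haul: SkyWest 130/192 = 67.7%, BlueJet 157/203 = 77.3% → BlueJet
Medium-haul: SkyWest 524/1102 = 47.5%, BlueJet 288/800 = 36.0% → SkyWest
Long-haul: SkyWest 477/3517 = 13.6%, BlueJet 104/1538 = 6.8% → SkyWest
Overall: SkyWest 1131/4811 = 23.5%, BlueJet 549/2541 = 21.6% → SkyWest
Neither sweeps: SkyWest wins 2 of 3 groups, BlueJet wins 1. SkyWest wins overall but not every group — no Simpson reversal.

No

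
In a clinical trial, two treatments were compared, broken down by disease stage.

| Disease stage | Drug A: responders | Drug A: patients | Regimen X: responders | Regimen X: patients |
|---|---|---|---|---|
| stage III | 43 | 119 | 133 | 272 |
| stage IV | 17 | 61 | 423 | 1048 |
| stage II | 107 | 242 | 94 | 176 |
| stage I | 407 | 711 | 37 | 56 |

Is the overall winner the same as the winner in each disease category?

Stage III: Drug A 43/119 = 36.1%, Regimen X 133/272 = 48.9% → Regimen X
Stage IV: Drug A 17/61 = 27.9%, Regimen X 423/1048 = 40.4% → Regimen X
Stage II: Drug A 107/242 = 44.2%, Regimen X 94/176 = 53.4% → Regimen X
Stage I: Drug A 407/711 = 57.2%, Regimen X 37/56 = 66.1% → Regimen X
Overall: Drug A 574/1133 = 50.7%, Regimen X 687/1552 = 44.3% → Drug A
Regimen X wins each disease group but Drug A wins overall — the comparison reverses. Regimen X's patients skew toward stage IV, which has a lower base rate.

No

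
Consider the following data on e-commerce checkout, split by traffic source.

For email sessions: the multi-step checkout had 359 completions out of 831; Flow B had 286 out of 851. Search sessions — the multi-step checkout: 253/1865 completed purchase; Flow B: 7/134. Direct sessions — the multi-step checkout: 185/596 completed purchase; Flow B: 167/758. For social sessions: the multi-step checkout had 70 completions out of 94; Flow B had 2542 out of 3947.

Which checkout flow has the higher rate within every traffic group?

the multi-step checkout

Email: the multi-step checkout 359/831 = 43.2%, Flow B 286/851 = 33.6% → the multi-step checkout
Search: the multi-step checkout 253/1865 = 13.6%, Flow B 7/134 = 5.2% → the multi-step checkout
Direct: the multi-step checkout 185/596 = 31.0%, Flow B 167/758 = 22.0% → the multi-step checkout
Social: the multi-step checkout 70/94 = 74.5%, Flow B 2542/3947 = 64.4% → the multi-step checkout
The multi-step checkout has the higher rate in all 4 groups.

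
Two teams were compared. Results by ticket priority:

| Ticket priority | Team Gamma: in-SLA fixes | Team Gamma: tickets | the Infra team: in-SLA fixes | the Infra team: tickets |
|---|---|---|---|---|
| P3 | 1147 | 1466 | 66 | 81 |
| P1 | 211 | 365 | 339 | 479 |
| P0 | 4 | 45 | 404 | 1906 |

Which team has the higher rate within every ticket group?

the Infra team

P3: Team Gamma 1147/1466 = 78.2%, the Infra team 66/81 = 81.5% → the Infra team
P1: Team Gamma 211/365 = 57.8%, the Infra team 339/479 = 70.8% → the Infra team
P0: Team Gamma 4/45 = 8.9%, the Infra team 404/1906 = 21.2% → the Infra team
The Infra team has the higher rate in all 3 groups.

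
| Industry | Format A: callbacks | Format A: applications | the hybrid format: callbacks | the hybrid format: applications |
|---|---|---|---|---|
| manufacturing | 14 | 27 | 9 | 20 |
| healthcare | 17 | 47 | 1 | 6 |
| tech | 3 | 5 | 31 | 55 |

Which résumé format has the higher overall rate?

the hybrid format

Manufacturing: Format A 14/27 = 51.9%, the hybrid format 9/20 = 45.0% → Format A
Healthcare: Format A 17/47 = 36.2%, the hybrid format 1/6 = 16.7% → Format A
Tech: Format A 3/5 = 60.0%, the hybrid format 31/55 = 56.4% → Format A
Overall: Format A 34/79 = 43.0%, the hybrid format 41/81 = 50.6% → the hybrid format
(Format A wins every industry group but the hybrid format wins overall — Format A's applications skew toward the low-rate healthcare group.)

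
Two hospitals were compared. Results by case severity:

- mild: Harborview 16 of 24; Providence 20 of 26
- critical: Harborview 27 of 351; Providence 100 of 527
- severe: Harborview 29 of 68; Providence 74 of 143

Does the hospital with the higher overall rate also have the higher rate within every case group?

Mild: Harborview 16/24 = 66.7%, Providence 20/26 = 76.9% → Providence
Critical: Harborview 27/351 = 7.7%, Providence 100/527 = 19.0% → Providence
Severe: Harborview 29/68 = 42.6%, Providence 74/143 = 51.7% → Providence
Overall: Harborview 72/443 = 16.3%, Providence 194/696 = 27.9% → Providence
Providence wins overall and in every case group — no reversal.

Yes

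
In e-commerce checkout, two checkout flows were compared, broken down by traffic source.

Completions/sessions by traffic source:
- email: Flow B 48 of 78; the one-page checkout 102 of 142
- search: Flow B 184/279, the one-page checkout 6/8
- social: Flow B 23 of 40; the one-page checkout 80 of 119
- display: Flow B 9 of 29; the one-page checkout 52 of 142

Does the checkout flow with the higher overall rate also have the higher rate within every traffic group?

No

Email: Flow B 48/78 = 61.5%, the one-page checkout 102/142 = 71.8% → the one-page checkout
Search: Flow B 184/279 = 65.9%, the one-page checkout 6/8 = 75.0% → the one-page checkout
Social: Flow B 23/40 = 57.5%, the one-page checkout 80/119 = 67.2% → the one-page checkout
Display: Flow B 9/29 = 31.0%, the one-page checkout 52/142 = 36.6% → the one-page checkout
Overall: Flow B 264/426 = 62.0%, the one-page checkout 240/411 = 58.4% → Flow B
The one-page checkout wins each traffic group but Flow B wins overall — the comparison reverses. The one-page checkout's sessions skew toward display, which has a lower base rate.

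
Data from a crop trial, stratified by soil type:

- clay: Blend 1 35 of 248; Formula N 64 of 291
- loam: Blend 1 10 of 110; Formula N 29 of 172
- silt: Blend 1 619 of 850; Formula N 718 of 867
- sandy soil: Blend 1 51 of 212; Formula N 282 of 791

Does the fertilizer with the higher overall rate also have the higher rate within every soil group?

Clay: Blend 1 35/248 = 14.1%, Formula N 64/291 = 22.0% → Formula N
Loam: Blend 1 10/110 = 9.1%, Formula N 29/172 = 16.9% → Formula N
Silt: Blend 1 619/850 = 72.8%, Formula N 718/867 = 82.8% → Formula N
Sandy soil: Blend 1 51/212 = 24.1%, Formula N 282/791 = 35.7% → Formula N
Overall: Blend 1 715/1420 = 50.4%, Formula N 1093/2121 = 51.5% → Formula N
Formula N wins overall and in every soil group — no reversal.

Yes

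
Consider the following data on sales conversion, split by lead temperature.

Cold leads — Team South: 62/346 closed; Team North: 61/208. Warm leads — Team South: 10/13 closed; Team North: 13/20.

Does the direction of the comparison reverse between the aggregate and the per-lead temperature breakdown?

No

Cold: Team South 62/346 = 17.9%, Team North 61/208 = 29.3% → Team North
Warm: Team South 10/13 = 76.9%, Team North 13/20 = 65.0% → Team South
Overall: Team South 72/359 = 20.1%, Team North 74/228 = 32.5% → Team North
Neither sweeps: Team South wins 1 of 2 groups, Team North wins 1. Team North wins overall but not every group — no Simpson reversal.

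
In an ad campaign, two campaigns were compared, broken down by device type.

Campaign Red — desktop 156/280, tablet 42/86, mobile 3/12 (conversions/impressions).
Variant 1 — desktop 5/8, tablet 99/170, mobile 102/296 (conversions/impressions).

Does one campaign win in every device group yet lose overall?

Desktop: Campaign Red 156/280 = 55.7%, Variant 1 5/8 = 62.5% → Variant 1
Tablet: Campaign Red 42/86 = 48.8%, Variant 1 99/170 = 58.2% → Variant 1
Mobile: Campaign Red 3/12 = 25.0%, Variant 1 102/296 = 34.5% → Variant 1
Overall: Campaign Red 201/378 = 53.2%, Variant 1 206/474 = 43.5% → Campaign Red
Variant 1 wins each device group but Campaign Red wins overall — the comparison reverses. Variant 1's impressions skew toward mobile, which has a lower base rate.

Yes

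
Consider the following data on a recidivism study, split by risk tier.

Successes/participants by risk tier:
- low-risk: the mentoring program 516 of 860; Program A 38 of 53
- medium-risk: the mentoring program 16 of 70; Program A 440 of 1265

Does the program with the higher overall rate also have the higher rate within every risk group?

No

Low-risk: the mentoring program 516/860 = 60.0%, Program A 38/53 = 71.7% → Program A
Medium-risk: the mentoring program 16/70 = 22.9%, Program A 440/1265 = 34.8% → Program A
Overall: the mentoring program 532/930 = 57.2%, Program A 478/1318 = 36.3% → the mentoring program
Program A wins each risk group but the mentoring program wins overall — the comparison reverses. Program A's participants skew toward medium-risk, which has a lower base rate.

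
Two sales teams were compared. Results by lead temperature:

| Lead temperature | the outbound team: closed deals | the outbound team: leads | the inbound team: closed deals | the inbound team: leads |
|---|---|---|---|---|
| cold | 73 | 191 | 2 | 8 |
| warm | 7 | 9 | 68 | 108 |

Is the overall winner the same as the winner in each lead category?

Cold: the outbound team 73/191 = 38.2%, the inbound team 2/8 = 25.0% → the outbound team
Warm: the outbound team 7/9 = 77.8%, the inbound team 68/108 = 63.0% → the outbound team
Overall: the outbound team 80/200 = 40.0%, the inbound team 70/116 = 60.3% → the inbound team
The outbound team wins each lead group but the inbound team wins overall — the comparison reverses. The outbound team's leads skew toward cold, which has a lower base rate.

No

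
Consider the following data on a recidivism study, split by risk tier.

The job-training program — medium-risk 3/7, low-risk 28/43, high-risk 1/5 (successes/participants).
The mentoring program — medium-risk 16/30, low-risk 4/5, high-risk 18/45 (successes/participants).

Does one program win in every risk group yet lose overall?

Medium-risk: the job-training program 3/7 = 42.9%, the mentoring program 16/30 = 53.3% → the mentoring program
Low-risk: the job-training program 28/43 = 65.1%, the mentoring program 4/5 = 80.0% → the mentoring program
High-risk: the job-training program 1/5 = 20.0%, the mentoring program 18/45 = 40.0% → the mentoring program
Overall: the job-training program 32/55 = 58.2%, the mentoring program 38/80 = 47.5% → the job-training program
The mentoring program wins each risk group but the job-training program wins overall — the comparison reverses. The mentoring program's participants skew toward high-risk, which has a lower base rate.

Yes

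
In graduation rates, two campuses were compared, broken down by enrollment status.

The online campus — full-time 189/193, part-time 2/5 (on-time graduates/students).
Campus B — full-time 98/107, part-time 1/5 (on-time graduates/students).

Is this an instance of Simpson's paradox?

Full-time: the online campus 189/193 = 97.9%, Campus B 98/107 = 91.6% → the online campus
Part-time: the online campus 2/5 = 40.0%, Campus B 1/5 = 20.0% → the online campus
Overall: the online campus 191/198 = 96.5%, Campus B 99/112 = 88.4% → the online campus
The online campus wins overall and in every enrollment group — no reversal.

No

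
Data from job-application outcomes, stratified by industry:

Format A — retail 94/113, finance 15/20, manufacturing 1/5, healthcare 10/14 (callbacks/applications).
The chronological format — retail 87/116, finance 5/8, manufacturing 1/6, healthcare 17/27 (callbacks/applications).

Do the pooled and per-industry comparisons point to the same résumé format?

Yes

Retail: Format A 94/113 = 83.2%, the chronological format 87/116 = 75.0% → Format A
Finance: Format A 15/20 = 75.0%, the chronological format 5/8 = 62.5% → Format A
Manufacturing: Format A 1/5 = 20.0%, the chronological format 1/6 = 16.7% → Format A
Healthcare: Format A 10/14 = 71.4%, the chronological format 17/27 = 63.0% → Format A
Overall: Format A 120/152 = 78.9%, the chronological format 110/157 = 70.1% → Format A
Format A wins overall and in every industry group — no reversal.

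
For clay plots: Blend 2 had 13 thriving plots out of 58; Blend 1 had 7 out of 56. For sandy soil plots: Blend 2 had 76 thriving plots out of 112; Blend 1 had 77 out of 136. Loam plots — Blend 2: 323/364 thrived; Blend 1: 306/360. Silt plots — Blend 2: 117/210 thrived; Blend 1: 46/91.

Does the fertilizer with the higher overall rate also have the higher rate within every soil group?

Yes

Clay: Blend 2 13/58 = 22.4%, Blend 1 7/56 = 12.5% → Blend 2
Sandy soil: Blend 2 76/112 = 67.9%, Blend 1 77/136 = 56.6% → Blend 2
Loam: Blend 2 323/364 = 88.7%, Blend 1 306/360 = 85.0% → Blend 2
Silt: Blend 2 117/210 = 55.7%, Blend 1 46/91 = 50.5% → Blend 2
Overall: Blend 2 529/744 = 71.1%, Blend 1 436/643 = 67.8% → Blend 2
Blend 2 wins overall and in every soil group — no reversal.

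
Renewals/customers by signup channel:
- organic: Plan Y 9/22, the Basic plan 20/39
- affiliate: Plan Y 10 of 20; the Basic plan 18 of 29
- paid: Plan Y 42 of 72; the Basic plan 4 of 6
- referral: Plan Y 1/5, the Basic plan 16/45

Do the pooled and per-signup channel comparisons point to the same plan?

No

Organic: Plan Y 9/22 = 40.9%, the Basic plan 20/39 = 51.3% → the Basic plan
Affiliate: Plan Y 10/20 = 50.0%, the Basic plan 18/29 = 62.1% → the Basic plan
Paid: Plan Y 42/72 = 58.3%, the Basic plan 4/6 = 66.7% → the Basic plan
Referral: Plan Y 1/5 = 20.0%, the Basic plan 16/45 = 35.6% → the Basic plan
Overall: Plan Y 62/119 = 52.1%, the Basic plan 58/119 = 48.7% → Plan Y
The Basic plan wins each signup group but Plan Y wins overall — the comparison reverses. The Basic plan's customers skew toward referral, which has a lower base rate.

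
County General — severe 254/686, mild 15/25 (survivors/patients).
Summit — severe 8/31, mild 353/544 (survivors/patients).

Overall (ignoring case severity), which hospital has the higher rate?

Severe: County General 254/686 = 37.0%, Summit 8/31 = 25.8% → County General
Mild: County General 15/25 = 60.0%, Summit 353/544 = 64.9% → Summit
Overall: County General 269/711 = 37.8%, Summit 361/575 = 62.8% → Summit
(Neither sweeps every case group, but Summit has the higher pooled rate.)

Summit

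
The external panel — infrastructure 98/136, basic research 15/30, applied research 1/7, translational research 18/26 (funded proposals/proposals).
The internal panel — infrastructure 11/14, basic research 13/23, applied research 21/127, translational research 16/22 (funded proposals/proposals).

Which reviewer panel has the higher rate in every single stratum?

the internal panel

Infrastructure: the external panel 98/136 = 72.1%, the internal panel 11/14 = 78.6% → the internal panel
Basic research: the external panel 15/30 = 50.0%, the internal panel 13/23 = 56.5% → the internal panel
Applied research: the external panel 1/7 = 14.3%, the internal panel 21/127 = 16.5% → the internal panel
Translational research: the external panel 18/26 = 69.2%, the internal panel 16/22 = 72.7% → the internal panel
The internal panel has the higher rate in all 4 groups.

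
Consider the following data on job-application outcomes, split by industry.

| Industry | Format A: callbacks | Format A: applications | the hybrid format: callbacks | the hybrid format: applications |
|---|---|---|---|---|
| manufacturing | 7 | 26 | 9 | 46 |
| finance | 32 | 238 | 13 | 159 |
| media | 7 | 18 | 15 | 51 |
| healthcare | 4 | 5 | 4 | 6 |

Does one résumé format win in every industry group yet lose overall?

Manufacturing: Format A 7/26 = 26.9%, the hybrid format 9/46 = 19.6% → Format A
Finance: Format A 32/238 = 13.4%, the hybrid format 13/159 = 8.2% → Format A
Media: Format A 7/18 = 38.9%, the hybrid format 15/51 = 29.4% → Format A
Healthcare: Format A 4/5 = 80.0%, the hybrid format 4/6 = 66.7% → Format A
Overall: Format A 50/287 = 17.4%, the hybrid format 41/262 = 15.6% → Format A
Format A wins overall and in every industry group — no reversal.

No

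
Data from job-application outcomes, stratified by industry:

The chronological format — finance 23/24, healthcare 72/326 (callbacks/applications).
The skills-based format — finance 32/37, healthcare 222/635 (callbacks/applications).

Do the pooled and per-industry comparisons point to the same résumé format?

No

Finance: the chronological format 23/24 = 95.8%, the skills-based format 32/37 = 86.5% → the chronological format
Healthcare: the chronological format 72/326 = 22.1%, the skills-based format 222/635 = 35.0% → the skills-based format
Overall: the chronological format 95/350 = 27.1%, the skills-based format 254/672 = 37.8% → the skills-based format
Neither sweeps: the chronological format wins 1 of 2 groups, the skills-based format wins 1. The skills-based format wins overall but not every group — no Simpson reversal.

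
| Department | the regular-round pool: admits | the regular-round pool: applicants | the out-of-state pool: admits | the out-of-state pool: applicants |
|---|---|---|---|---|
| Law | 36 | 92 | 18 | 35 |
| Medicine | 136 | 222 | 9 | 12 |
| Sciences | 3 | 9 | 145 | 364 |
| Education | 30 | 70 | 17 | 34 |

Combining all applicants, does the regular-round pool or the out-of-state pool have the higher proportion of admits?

the regular-round pool

Law: the regular-round pool 36/92 = 39.1%, the out-of-state pool 18/35 = 51.4% → the out-of-state pool
Medicine: the regular-round pool 136/222 = 61.3%, the out-of-state pool 9/12 = 75.0% → the out-of-state pool
Sciences: the regular-round pool 3/9 = 33.3%, the out-of-state pool 145/364 = 39.8% → the out-of-state pool
Education: the regular-round pool 30/70 = 42.9%, the out-of-state pool 17/34 = 50.0% → the out-of-state pool
Overall: the regular-round pool 205/393 = 52.2%, the out-of-state pool 189/445 = 42.5% → the regular-round pool
(The out-of-state pool wins every department group but the regular-round pool wins overall — the out-of-state pool's applicants skew toward the low-rate Sciences group.)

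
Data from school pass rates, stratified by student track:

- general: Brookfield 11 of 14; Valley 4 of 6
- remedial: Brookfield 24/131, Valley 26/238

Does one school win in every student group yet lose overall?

No

General: Brookfield 11/14 = 78.6%, Valley 4/6 = 66.7% → Brookfield
Remedial: Brookfield 24/131 = 18.3%, Valley 26/238 = 10.9% → Brookfield
Overall: Brookfield 35/145 = 24.1%, Valley 30/244 = 12.3% → Brookfield
Brookfield wins overall and in every student group — no reversal.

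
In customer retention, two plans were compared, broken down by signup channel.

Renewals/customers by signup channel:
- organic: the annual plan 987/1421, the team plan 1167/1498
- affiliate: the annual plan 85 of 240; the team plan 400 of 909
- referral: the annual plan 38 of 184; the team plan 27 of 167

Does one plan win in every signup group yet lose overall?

No

Organic: the annual plan 987/1421 = 69.5%, the team plan 1167/1498 = 77.9% → the team plan
Affiliate: the annual plan 85/240 = 35.4%, the team plan 400/909 = 44.0% → the team plan
Referral: the annual plan 38/184 = 20.7%, the team plan 27/167 = 16.2% → the annual plan
Overall: the annual plan 1110/1845 = 60.2%, the team plan 1594/2574 = 61.9% → the team plan
Neither sweeps: the annual plan wins 1 of 3 groups, the team plan wins 2. The team plan wins overall but not every group — no Simpson reversal.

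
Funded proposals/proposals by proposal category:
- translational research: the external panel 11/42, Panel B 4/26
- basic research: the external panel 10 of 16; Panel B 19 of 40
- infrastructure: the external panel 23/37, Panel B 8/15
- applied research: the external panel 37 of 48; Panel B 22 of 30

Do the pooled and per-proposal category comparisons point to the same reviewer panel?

Translational research: the external panel 11/42 = 26.2%, Panel B 4/26 = 15.4% → the external panel
Basic research: the external panel 10/16 = 62.5%, Panel B 19/40 = 47.5% → the external panel
Infrastructure: the external panel 23/37 = 62.2%, Panel B 8/15 = 53.3% → the external panel
Applied research: the external panel 37/48 = 77.1%, Panel B 22/30 = 73.3% → the external panel
Overall: the external panel 81/143 = 56.6%, Panel B 53/111 = 47.7% → the external panel
The external panel wins overall and in every proposal group — no reversal.

Yes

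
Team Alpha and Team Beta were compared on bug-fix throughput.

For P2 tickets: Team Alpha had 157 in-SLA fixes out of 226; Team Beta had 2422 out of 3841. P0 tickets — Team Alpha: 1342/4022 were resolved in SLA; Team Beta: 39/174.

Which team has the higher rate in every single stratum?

P2: Team Alpha 157/226 = 69.5%, Team Beta 2422/3841 = 63.1% → Team Alpha
P0: Team Alpha 1342/4022 = 33.4%, Team Beta 39/174 = 22.4% → Team Alpha
Team Alpha has the higher rate in both groups.

Team Alpha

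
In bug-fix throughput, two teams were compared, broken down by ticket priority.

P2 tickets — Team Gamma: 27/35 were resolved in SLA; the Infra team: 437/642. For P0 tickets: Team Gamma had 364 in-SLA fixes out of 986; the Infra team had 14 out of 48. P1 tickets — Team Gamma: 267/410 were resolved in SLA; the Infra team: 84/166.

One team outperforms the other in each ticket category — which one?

P2: Team Gamma 27/35 = 77.1%, the Infra team 437/642 = 68.1% → Team Gamma
P0: Team Gamma 364/986 = 36.9%, the Infra team 14/48 = 29.2% → Team Gamma
P1: Team Gamma 267/410 = 65.1%, the Infra team 84/166 = 50.6% → Team Gamma
Team Gamma has the higher rate in all 3 groups.

Team Gamma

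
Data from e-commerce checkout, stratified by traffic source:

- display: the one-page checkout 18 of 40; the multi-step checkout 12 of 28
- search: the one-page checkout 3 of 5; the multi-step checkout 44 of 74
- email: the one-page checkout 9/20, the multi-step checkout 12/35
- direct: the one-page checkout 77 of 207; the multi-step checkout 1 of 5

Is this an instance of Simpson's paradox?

Yes

Display: the one-page checkout 18/40 = 45.0%, the multi-step checkout 12/28 = 42.9% → the one-page checkout
Search: the one-page checkout 3/5 = 60.0%, the multi-step checkout 44/74 = 59.5% → the one-page checkout
Email: the one-page checkout 9/20 = 45.0%, the multi-step checkout 12/35 = 34.3% → the one-page checkout
Direct: the one-page checkout 77/207 = 37.2%, the multi-step checkout 1/5 = 20.0% → the one-page checkout
Overall: the one-page checkout 107/272 = 39.3%, the multi-step checkout 69/142 = 48.6% → the multi-step checkout
The one-page checkout wins each traffic group but the multi-step checkout wins overall — the comparison reverses. The one-page checkout's sessions skew toward direct, which has a lower base rate.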